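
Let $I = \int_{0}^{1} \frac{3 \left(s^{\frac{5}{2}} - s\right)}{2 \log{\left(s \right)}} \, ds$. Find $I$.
$\log{\left(\frac{7 \sqrt{7}}{8} \right)}$

Replace the exponent $\frac{5}{2}$ by a parameter $a$: let $I(a) = \int_{0}^{1} \frac{3 \left(- s + s^{a}\right)}{2 \log{\left(s \right)}} \, ds$.

Since $\dfrac{\partial}{\partial a}\,s^{a} = s^{a} \ln s$, the $\ln s$ in the denominator cancels and
$$\frac{dI}{da} = \int_{0}^{1} \frac{3}{2} s^{a} \, ds = \frac{3}{2} \left[\frac{s^{a+1}}{a+1}\right]_0^1 = \frac{3}{2 \left(a + 1\right)}.$$

Integrating with respect to $a$ gives $I(a) = \frac{3 \log{\left(a + 1 \right)}}{2} - \frac{3 \log{\left(2 \right)}}{2} + C$.

At $a = 1$ the integrand is identically $0$, so $I(1) = 0$. The closed form gives $0$, hence $C = 0$.

Setting $a = \frac{5}{2}$:
$$I = \log{\left(\frac{7 \sqrt{7}}{8} \right)}.$$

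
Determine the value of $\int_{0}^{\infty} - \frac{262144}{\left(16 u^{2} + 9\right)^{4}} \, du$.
$- \frac{10240 \pi}{2187}$

Start from the standard arctangent integral
$$J(a) = \int_{0}^{\infty} - \frac{4}{a^{2} + u^{2}} \, du = - \frac{2 \pi}{a}.$$

Differentiating under the integral sign with respect to $a$,
$$\frac{dJ}{da} = \int_{0}^{\infty} \frac{8 a}{\left(a^{2} + u^{2}\right)^{2}} \, du = \frac{2 \pi}{a^{2}},$$
so $\int_{0}^{\infty} - \frac{4}{\left(a^{2} + u^{2}\right)^{2}} \, du = - \frac{\pi}{a^{3}}$.

Repeating — each differentiation of $1/(u^2+a^2)^j$ produces $-2ja/(u^2+a^2)^{j+1}$ — and dividing through by $-2ja$ at each step yields, after $3$ differentiations in total,
$$\int_{0}^{\infty} - \frac{4}{\left(a^{2} + u^{2}\right)^{4}} \, du = - \frac{5 \pi}{8 a^{7}}.$$

Setting $a = \frac{3}{4}$:
$$I = - \frac{10240 \pi}{2187}.$$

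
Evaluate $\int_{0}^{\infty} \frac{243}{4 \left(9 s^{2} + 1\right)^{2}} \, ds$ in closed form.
$\frac{81 \pi}{16}$

Begin with the known result
$$J(a) = \int_{0}^{\infty} \frac{3}{4 \left(a^{2} + s^{2}\right)} \, ds = \frac{3 \pi}{8 a}.$$

Differentiating under the integral sign with respect to $a$,
$$\frac{dJ}{da} = \int_{0}^{\infty} - \frac{3 a}{2 \left(a^{2} + s^{2}\right)^{2}} \, ds = - \frac{3 \pi}{8 a^{2}},$$
so $\int_{0}^{\infty} \frac{3}{4 \left(a^{2} + s^{2}\right)^{2}} \, ds = \frac{3 \pi}{16 a^{3}}$.

Setting $a = \frac{1}{3}$:
$$I = \frac{81 \pi}{16}.$$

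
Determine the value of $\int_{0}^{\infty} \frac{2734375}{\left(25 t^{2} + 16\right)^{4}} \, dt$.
$\frac{2734375 \pi}{524288}$

Recall the elementary integral
$$J(a) = \int_{0}^{\infty} \frac{7}{a^{2} + t^{2}} \, dt = \frac{7 \pi}{2 a}.$$

Differentiating under the integral sign with respect to $a$,
$$\frac{dJ}{da} = \int_{0}^{\infty} - \frac{14 a}{\left(a^{2} + t^{2}\right)^{2}} \, dt = - \frac{7 \pi}{2 a^{2}},$$
so $\int_{0}^{\infty} \frac{7}{\left(a^{2} + t^{2}\right)^{2}} \, dt = \frac{7 \pi}{4 a^{3}}$.

Repeating — each differentiation of $1/(t^2+a^2)^j$ produces $-2ja/(t^2+a^2)^{j+1}$ — and dividing through by $-2ja$ at each step yields, after $3$ differentiations in total,
$$\int_{0}^{\infty} \frac{7}{\left(a^{2} + t^{2}\right)^{4}} \, dt = \frac{35 \pi}{32 a^{7}}.$$

Setting $a = \frac{4}{5}$:
$$I = \frac{2734375 \pi}{524288}.$$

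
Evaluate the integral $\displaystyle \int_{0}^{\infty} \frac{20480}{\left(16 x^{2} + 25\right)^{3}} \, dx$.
$\frac{192 \pi}{625}$

Recall the elementary integral
$$J(a) = \int_{0}^{\infty} \frac{5}{a^{2} + x^{2}} \, dx = \frac{5 \pi}{2 a}.$$

Differentiating under the integral sign with respect to $a$,
$$\frac{dJ}{da} = \int_{0}^{\infty} - \frac{10 a}{\left(a^{2} + x^{2}\right)^{2}} \, dx = - \frac{5 \pi}{2 a^{2}},$$
so $\int_{0}^{\infty} \frac{5}{\left(a^{2} + x^{2}\right)^{2}} \, dx = \frac{5 \pi}{4 a^{3}}$.

Repeating — each differentiation of $1/(x^2+a^2)^j$ produces $-2ja/(x^2+a^2)^{j+1}$ — and dividing through by $-2ja$ at each step yields, after $2$ differentiations in total,
$$\int_{0}^{\infty} \frac{5}{\left(a^{2} + x^{2}\right)^{3}} \, dx = \frac{15 \pi}{16 a^{5}}.$$

Setting $a = \frac{5}{4}$:
$$I = \frac{192 \pi}{625}.$$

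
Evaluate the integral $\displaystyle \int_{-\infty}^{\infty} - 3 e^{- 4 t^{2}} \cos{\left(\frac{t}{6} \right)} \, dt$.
$- \frac{3 \sqrt{\pi}}{2 e^{\frac{1}{576}}}$

Define $I(b) = \int_{-\infty}^{\infty} - 3 e^{- 4 t^{2}} \cos{\left(b t \right)} \, dt$.

Differentiating under the integral sign,
$$I'(b) = \int_{-\infty}^{\infty} 3 t e^{- 4 t^{2}} \sin{\left(b t \right)} \, dt.$$

Integrate $\int_{-\infty}^{\infty} t \sin(b t)\, e^{- 4 t^{2}}\, dt$ by parts with $u = \sin(b t)$ and $dv = t\, e^{- 4 t^{2}}\, dt$, giving $v = - \frac{e^{- 4 t^{2}}}{8}$. The boundary term vanishes and
$$\int_{-\infty}^{\infty} t \sin(b t)\, e^{- 4 t^{2}}\, dt = \frac{b}{8} \int_{-\infty}^{\infty} \cos(b t)\, e^{- 4 t^{2}}\, dt,$$
so $I'(b) = - \frac{b}{8}\, I(b)$.

This is a separable first-order ODE; solving with the initial condition $I(0) = \int_{-\infty}^{\infty} - 3 e^{- 4 t^{2}}\,dt = - \frac{3 \sqrt{\pi}}{2}$ gives
$$I(b) = - \frac{3 \sqrt{\pi} e^{- \frac{b^{2}}{16}}}{2}.$$

Setting $b = \frac{1}{6}$:
$$I = - \frac{3 \sqrt{\pi}}{2 e^{\frac{1}{576}}}.$$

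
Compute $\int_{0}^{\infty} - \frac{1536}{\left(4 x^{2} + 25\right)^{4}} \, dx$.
$- \frac{24 \pi}{15625}$

Start from the standard arctangent integral
$$J(a) = \int_{0}^{\infty} - \frac{6}{a^{2} + x^{2}} \, dx = - \frac{3 \pi}{a}.$$

Differentiating under the integral sign with respect to $a$,
$$\frac{dJ}{da} = \int_{0}^{\infty} \frac{12 a}{\left(a^{2} + x^{2}\right)^{2}} \, dx = \frac{3 \pi}{a^{2}},$$
so $\int_{0}^{\infty} - \frac{6}{\left(a^{2} + x^{2}\right)^{2}} \, dx = - \frac{3 \pi}{2 a^{3}}$.

Repeating — each differentiation of $1/(x^2+a^2)^j$ produces $-2ja/(x^2+a^2)^{j+1}$ — and dividing through by $-2ja$ at each step yields, after $3$ differentiations in total,
$$\int_{0}^{\infty} - \frac{6}{\left(a^{2} + x^{2}\right)^{4}} \, dx = - \frac{15 \pi}{16 a^{7}}.$$

Setting $a = \frac{5}{2}$:
$$I = - \frac{24 \pi}{15625}.$$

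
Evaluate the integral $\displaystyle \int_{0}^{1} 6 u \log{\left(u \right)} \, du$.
$- \frac{3}{2}$

Start from the elementary integral
$$J(a) = \int_{0}^{1} 6 u^{a} \, du = \frac{6}{a + 1}.$$

Differentiating under the integral sign brings down a factor of $\ln u$:
$$\frac{dJ}{da} = \int_{0}^{1} 6 u^{a} \log{\left(u \right)} \, du = - \frac{6}{\left(a + 1\right)^{2}}.$$

The integral on the left is $I$, so $I = - \frac{6}{\left(a + 1\right)^{2}}$.

Setting $a = 1$:
$$I = - \frac{3}{2}.$$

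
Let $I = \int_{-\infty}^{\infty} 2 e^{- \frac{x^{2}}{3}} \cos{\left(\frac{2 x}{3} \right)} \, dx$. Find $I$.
$\frac{2 \sqrt{3} \sqrt{\pi}}{e^{\frac{1}{3}}}$

Let $b$ denote the cosine frequency and define $I(b) = \int_{-\infty}^{\infty} 2 e^{- \frac{x^{2}}{3}} \cos{\left(b x \right)} \, dx$.

Differentiating under the integral sign,
$$I'(b) = \int_{-\infty}^{\infty} - 2 x e^{- \frac{x^{2}}{3}} \sin{\left(b x \right)} \, dx.$$

Integrate $\int_{-\infty}^{\infty} x \sin(b x)\, e^{- \frac{x^{2}}{3}}\, dx$ by parts with $u = \sin(b x)$ and $dv = x\, e^{- \frac{x^{2}}{3}}\, dx$, giving $v = - \frac{3 e^{- \frac{x^{2}}{3}}}{2}$. The boundary term vanishes and
$$\int_{-\infty}^{\infty} x \sin(b x)\, e^{- \frac{x^{2}}{3}}\, dx = \frac{3 b}{2} \int_{-\infty}^{\infty} \cos(b x)\, e^{- \frac{x^{2}}{3}}\, dx,$$
so $I'(b) = - \frac{3 b}{2}\, I(b)$.

This is a separable first-order ODE; solving with the initial condition $I(0) = \int_{-\infty}^{\infty} 2 e^{- \frac{x^{2}}{3}}\,dx = 2 \sqrt{3} \sqrt{\pi}$ gives
$$I(b) = 2 \sqrt{3} \sqrt{\pi} e^{- \frac{3 b^{2}}{4}}.$$

Setting $b = \frac{2}{3}$:
$$I = \frac{2 \sqrt{3} \sqrt{\pi}}{e^{\frac{1}{3}}}.$$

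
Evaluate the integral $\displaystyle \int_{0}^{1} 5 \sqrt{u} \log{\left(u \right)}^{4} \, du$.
$\frac{1280}{81}$

Begin with the known integral
$$J(a) = \int_{0}^{1} 5 u^{a} \, du = \frac{5}{a + 1}.$$

Differentiating under the integral sign brings down a factor of $\ln u$:
$$\frac{dJ}{da} = \int_{0}^{1} 5 u^{a} \log{\left(u \right)} \, du = - \frac{5}{\left(a + 1\right)^{2}}.$$

Repeating $4$ times in total — each differentiation brings down another $\ln u$ — gives
$$\frac{d^{4}J}{da^{4}} = \int_{0}^{1} 5 u^{a} \log{\left(u \right)}^{4} \, du = \frac{120}{\left(a + 1\right)^{5}},$$
and the integrand here is exactly the target integrand, so $I = \frac{120}{\left(a + 1\right)^{5}}$.

Setting $a = \frac{1}{2}$:
$$I = \frac{1280}{81}.$$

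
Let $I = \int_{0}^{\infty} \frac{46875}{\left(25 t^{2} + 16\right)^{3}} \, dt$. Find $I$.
$\frac{28125 \pi}{16384}$

Recall the elementary integral
$$J(a) = \int_{0}^{\infty} \frac{3}{a^{2} + t^{2}} \, dt = \frac{3 \pi}{2 a}.$$

Differentiating under the integral sign with respect to $a$,
$$\frac{dJ}{da} = \int_{0}^{\infty} - \frac{6 a}{\left(a^{2} + t^{2}\right)^{2}} \, dt = - \frac{3 \pi}{2 a^{2}},$$
so $\int_{0}^{\infty} \frac{3}{\left(a^{2} + t^{2}\right)^{2}} \, dt = \frac{3 \pi}{4 a^{3}}$.

Repeating — each differentiation of $1/(t^2+a^2)^j$ produces $-2ja/(t^2+a^2)^{j+1}$ — and dividing through by $-2ja$ at each step yields, after $2$ differentiations in total,
$$\int_{0}^{\infty} \frac{3}{\left(a^{2} + t^{2}\right)^{3}} \, dt = \frac{9 \pi}{16 a^{5}}.$$

Setting $a = \frac{4}{5}$:
$$I = \frac{28125 \pi}{16384}.$$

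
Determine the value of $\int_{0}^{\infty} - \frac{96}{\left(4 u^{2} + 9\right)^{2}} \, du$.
$- \frac{4 \pi}{9}$

Recall the elementary integral
$$J(a) = \int_{0}^{\infty} - \frac{6}{a^{2} + u^{2}} \, du = - \frac{3 \pi}{a}.$$

Differentiating under the integral sign with respect to $a$,
$$\frac{dJ}{da} = \int_{0}^{\infty} \frac{12 a}{\left(a^{2} + u^{2}\right)^{2}} \, du = \frac{3 \pi}{a^{2}},$$
so $\int_{0}^{\infty} - \frac{6}{\left(a^{2} + u^{2}\right)^{2}} \, du = - \frac{3 \pi}{2 a^{3}}$.

Setting $a = \frac{3}{2}$:
$$I = - \frac{4 \pi}{9}.$$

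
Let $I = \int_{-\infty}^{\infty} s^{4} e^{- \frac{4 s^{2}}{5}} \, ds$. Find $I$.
$\frac{75 \sqrt{5} \sqrt{\pi}}{128}$

Consider the simpler parametrised integral
$$J(a) = \int_{-\infty}^{\infty} e^{- a s^{2}} \, ds = \frac{\sqrt{\pi}}{\sqrt{a}}.$$

Differentiating under the integral sign brings down a factor of $(-s^2)$:
$$\frac{dJ}{da} = \int_{-\infty}^{\infty} - s^{2} e^{- a s^{2}} \, ds = - \frac{\sqrt{\pi}}{2 a^{\frac{3}{2}}}.$$

Repeating twice in total — each differentiation brings down another $(-s^2)$ — gives
$$\frac{d^{2}J}{da^{2}} = \int_{-\infty}^{\infty} s^{4} e^{- a s^{2}} \, ds = \frac{3 \sqrt{\pi}}{4 a^{\frac{5}{2}}},$$
and the integrand here is exactly the target integrand, so $I = \frac{3 \sqrt{\pi}}{4 a^{\frac{5}{2}}}$.

Setting $a = \frac{4}{5}$:
$$I = \frac{75 \sqrt{5} \sqrt{\pi}}{128}.$$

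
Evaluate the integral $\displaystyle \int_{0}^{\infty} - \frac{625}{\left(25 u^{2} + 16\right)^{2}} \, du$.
$- \frac{125 \pi}{256}$

Recall the elementary integral
$$J(a) = \int_{0}^{\infty} - \frac{1}{a^{2} + u^{2}} \, du = - \frac{\pi}{2 a}.$$

Differentiating under the integral sign with respect to $a$,
$$\frac{dJ}{da} = \int_{0}^{\infty} \frac{2 a}{\left(a^{2} + u^{2}\right)^{2}} \, du = \frac{\pi}{2 a^{2}},$$
so $\int_{0}^{\infty} - \frac{1}{\left(a^{2} + u^{2}\right)^{2}} \, du = - \frac{\pi}{4 a^{3}}$.

Setting $a = \frac{4}{5}$:
$$I = - \frac{125 \pi}{256}.$$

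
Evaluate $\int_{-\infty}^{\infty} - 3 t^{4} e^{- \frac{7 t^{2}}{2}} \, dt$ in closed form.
$- \frac{9 \sqrt{14} \sqrt{\pi}}{343}$

Start from the elementary integral
$$J(a) = \int_{-\infty}^{\infty} - 3 e^{- a t^{2}} \, dt = - \frac{3 \sqrt{\pi}}{\sqrt{a}}.$$

Differentiating under the integral sign brings down a factor of $(-t^2)$:
$$\frac{dJ}{da} = \int_{-\infty}^{\infty} 3 t^{2} e^{- a t^{2}} \, dt = \frac{3 \sqrt{\pi}}{2 a^{\frac{3}{2}}}.$$

Repeating twice in total — each differentiation brings down another $(-t^2)$ — gives
$$\frac{d^{2}J}{da^{2}} = \int_{-\infty}^{\infty} - 3 t^{4} e^{- a t^{2}} \, dt = - \frac{9 \sqrt{\pi}}{4 a^{\frac{5}{2}}},$$
and the integrand here is exactly the target integrand, so $I = - \frac{9 \sqrt{\pi}}{4 a^{\frac{5}{2}}}$.

Setting $a = \frac{7}{2}$:
$$I = - \frac{9 \sqrt{14} \sqrt{\pi}}{343}.$$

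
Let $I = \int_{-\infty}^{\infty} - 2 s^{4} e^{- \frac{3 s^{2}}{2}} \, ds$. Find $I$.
$- \frac{2 \sqrt{6} \sqrt{\pi}}{9}$

Begin with the known integral
$$J(a) = \int_{-\infty}^{\infty} - 2 e^{- a s^{2}} \, ds = - \frac{2 \sqrt{\pi}}{\sqrt{a}}.$$

Differentiating under the integral sign brings down a factor of $(-s^2)$:
$$\frac{dJ}{da} = \int_{-\infty}^{\infty} 2 s^{2} e^{- a s^{2}} \, ds = \frac{\sqrt{\pi}}{a^{\frac{3}{2}}}.$$

Repeating twice in total — each differentiation brings down another $(-s^2)$ — gives
$$\frac{d^{2}J}{da^{2}} = \int_{-\infty}^{\infty} - 2 s^{4} e^{- a s^{2}} \, ds = - \frac{3 \sqrt{\pi}}{2 a^{\frac{5}{2}}},$$
and the integrand here is exactly the target integrand, so $I = - \frac{3 \sqrt{\pi}}{2 a^{\frac{5}{2}}}$.

Setting $a = \frac{3}{2}$:
$$I = - \frac{2 \sqrt{6} \sqrt{\pi}}{9}.$$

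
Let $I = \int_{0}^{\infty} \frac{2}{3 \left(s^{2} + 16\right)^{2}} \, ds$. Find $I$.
$\frac{\pi}{384}$

Begin with the known result
$$J(a) = \int_{0}^{\infty} \frac{2}{3 \left(a^{2} + s^{2}\right)} \, ds = \frac{\pi}{3 a}.$$

Differentiating under the integral sign with respect to $a$,
$$\frac{dJ}{da} = \int_{0}^{\infty} - \frac{4 a}{3 \left(a^{2} + s^{2}\right)^{2}} \, ds = - \frac{\pi}{3 a^{2}},$$
so $\int_{0}^{\infty} \frac{2}{3 \left(a^{2} + s^{2}\right)^{2}} \, ds = \frac{\pi}{6 a^{3}}$.

Setting $a = 4$:
$$I = \frac{\pi}{384}.$$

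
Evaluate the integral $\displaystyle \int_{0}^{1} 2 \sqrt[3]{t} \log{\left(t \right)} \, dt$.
$- \frac{9}{8}$

Consider the simpler parametrised integral
$$J(a) = \int_{0}^{1} 2 t^{a} \, dt = \frac{2}{a + 1}.$$

Differentiating under the integral sign brings down a factor of $\ln t$:
$$\frac{dJ}{da} = \int_{0}^{1} 2 t^{a} \log{\left(t \right)} \, dt = - \frac{2}{\left(a + 1\right)^{2}}.$$

The integral on the left is $I$, so $I = - \frac{2}{\left(a + 1\right)^{2}}$.

Setting $a = \frac{1}{3}$:
$$I = - \frac{9}{8}.$$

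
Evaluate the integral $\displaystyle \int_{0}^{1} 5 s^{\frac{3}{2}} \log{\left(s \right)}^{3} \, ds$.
$- \frac{96}{125}$

Begin with the known integral
$$J(a) = \int_{0}^{1} 5 s^{a} \, ds = \frac{5}{a + 1}.$$

Differentiating under the integral sign brings down a factor of $\ln s$:
$$\frac{dJ}{da} = \int_{0}^{1} 5 s^{a} \log{\left(s \right)} \, ds = - \frac{5}{\left(a + 1\right)^{2}}.$$

Repeating $3$ times in total — each differentiation brings down another $\ln s$ — gives
$$\frac{d^{3}J}{da^{3}} = \int_{0}^{1} 5 s^{a} \log{\left(s \right)}^{3} \, ds = - \frac{30}{\left(a + 1\right)^{4}},$$
and the integrand here is exactly the target integrand, so $I = - \frac{30}{\left(a + 1\right)^{4}}$.

Setting $a = \frac{3}{2}$:
$$I = - \frac{96}{125}.$$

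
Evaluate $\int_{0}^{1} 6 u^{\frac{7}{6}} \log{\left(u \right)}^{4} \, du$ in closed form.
$\frac{1119744}{371293}$

Start from the elementary integral
$$J(a) = \int_{0}^{1} 6 u^{a} \, du = \frac{6}{a + 1}.$$

Differentiating under the integral sign brings down a factor of $\ln u$:
$$\frac{dJ}{da} = \int_{0}^{1} 6 u^{a} \log{\left(u \right)} \, du = - \frac{6}{\left(a + 1\right)^{2}}.$$

Repeating $4$ times in total — each differentiation brings down another $\ln u$ — gives
$$\frac{d^{4}J}{da^{4}} = \int_{0}^{1} 6 u^{a} \log{\left(u \right)}^{4} \, du = \frac{144}{\left(a + 1\right)^{5}},$$
and the integrand here is exactly the target integrand, so $I = \frac{144}{\left(a + 1\right)^{5}}$.

Setting $a = \frac{7}{6}$:
$$I = \frac{1119744}{371293}.$$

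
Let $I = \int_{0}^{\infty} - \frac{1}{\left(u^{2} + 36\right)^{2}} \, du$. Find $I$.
$- \frac{\pi}{864}$

Begin with the known result
$$J(a) = \int_{0}^{\infty} - \frac{1}{a^{2} + u^{2}} \, du = - \frac{\pi}{2 a}.$$

Differentiating under the integral sign with respect to $a$,
$$\frac{dJ}{da} = \int_{0}^{\infty} \frac{2 a}{\left(a^{2} + u^{2}\right)^{2}} \, du = \frac{\pi}{2 a^{2}},$$
so $\int_{0}^{\infty} - \frac{1}{\left(a^{2} + u^{2}\right)^{2}} \, du = - \frac{\pi}{4 a^{3}}$.

Setting $a = 6$:
$$I = - \frac{\pi}{864}.$$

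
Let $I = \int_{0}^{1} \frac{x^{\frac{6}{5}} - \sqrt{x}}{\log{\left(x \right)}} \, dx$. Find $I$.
$- \log{\left(15 \right)} + \log{\left(22 \right)}$

Consider the one-parameter family: let $I(a) = \int_{0}^{1} \frac{x^{\frac{6}{5}} - x^{a}}{\log{\left(x \right)}} \, dx$.

Since $\dfrac{\partial}{\partial a}\,x^{a} = x^{a} \ln x$, the $\ln x$ in the denominator cancels and
$$\frac{dI}{da} = \int_{0}^{1} -1 x^{a} \, dx = -1 \left[\frac{x^{a+1}}{a+1}\right]_0^1 = - \frac{1}{a + 1}.$$

Integrating with respect to $a$ gives $I(a) = - \log{\left(\frac{5 a}{11} + \frac{5}{11} \right)} + C$.

At $a = \frac{6}{5}$ the integrand is identically $0$, so $I(\frac{6}{5}) = 0$. The closed form gives $0$, hence $C = 0$.

Setting $a = \frac{1}{2}$:
$$I = - \log{\left(15 \right)} + \log{\left(22 \right)}.$$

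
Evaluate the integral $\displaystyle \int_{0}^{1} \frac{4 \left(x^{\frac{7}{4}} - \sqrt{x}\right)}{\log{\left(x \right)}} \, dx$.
$\log{\left(\frac{14641}{1296} \right)}$

Consider the one-parameter family: let $I(a) = \int_{0}^{1} \frac{4 \left(- \sqrt{x} + x^{a}\right)}{\log{\left(x \right)}} \, dx$.

Since $\dfrac{\partial}{\partial a}\,x^{a} = x^{a} \ln x$, the $\ln x$ in the denominator cancels and
$$\frac{dI}{da} = \int_{0}^{1} 4 x^{a} \, dx = 4 \left[\frac{x^{a+1}}{a+1}\right]_0^1 = \frac{4}{a + 1}.$$

Integrating with respect to $a$ gives $I(a) = \log{\left(\frac{16 \left(a + 1\right)^{4}}{81} \right)} + C$.

At $a = \frac{1}{2}$ the integrand is identically $0$, so $I(\frac{1}{2}) = 0$. The closed form gives $0$, hence $C = 0$.

Setting $a = \frac{7}{4}$:
$$I = \log{\left(\frac{14641}{1296} \right)}.$$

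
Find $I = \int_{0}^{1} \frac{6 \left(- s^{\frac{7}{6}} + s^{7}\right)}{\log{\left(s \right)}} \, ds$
$- \log{\left(\frac{4826809}{12230590464} \right)}$

Introduce a parameter $a$ in the exponent: let $I(a) = \int_{0}^{1} \frac{6 \left(s^{7} - s^{a}\right)}{\log{\left(s \right)}} \, ds$.

Since $\dfrac{\partial}{\partial a}\,s^{a} = s^{a} \ln s$, the $\ln s$ in the denominator cancels and
$$\frac{dI}{da} = \int_{0}^{1} -6 s^{a} \, ds = -6 \left[\frac{s^{a+1}}{a+1}\right]_0^1 = - \frac{6}{a + 1}.$$

Integrating with respect to $a$ gives $I(a) = - \log{\left(\frac{\left(a + 1\right)^{6}}{262144} \right)} + C$.

At $a = 7$ the integrand is identically $0$, so $I(7) = 0$. The closed form gives $0$, hence $C = 0$.

Setting $a = \frac{7}{6}$:
$$I = - \log{\left(\frac{4826809}{12230590464} \right)}.$$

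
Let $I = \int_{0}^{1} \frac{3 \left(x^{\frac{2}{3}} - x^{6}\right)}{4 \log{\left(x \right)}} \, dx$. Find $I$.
$\log{\left(\frac{\sqrt[4]{21} \cdot 5^{\frac{3}{4}}}{21} \right)}$

Consider the one-parameter family: let $I(a) = \int_{0}^{1} \frac{3 \left(- x^{6} + x^{a}\right)}{4 \log{\left(x \right)}} \, dx$.

Since $\dfrac{\partial}{\partial a}\,x^{a} = x^{a} \ln x$, the $\ln x$ in the denominator cancels and
$$\frac{dI}{da} = \int_{0}^{1} \frac{3}{4} x^{a} \, dx = \frac{3}{4} \left[\frac{x^{a+1}}{a+1}\right]_0^1 = \frac{3}{4 \left(a + 1\right)}.$$

Integrating with respect to $a$ gives $I(a) = \frac{3 \log{\left(a + 1 \right)}}{4} - \frac{3 \log{\left(7 \right)}}{4} + C$.

At $a = 6$ the integrand is identically $0$, so $I(6) = 0$. The closed form gives $0$, hence $C = 0$.

Setting $a = \frac{2}{3}$:
$$I = \log{\left(\frac{\sqrt[4]{21} \cdot 5^{\frac{3}{4}}}{21} \right)}.$$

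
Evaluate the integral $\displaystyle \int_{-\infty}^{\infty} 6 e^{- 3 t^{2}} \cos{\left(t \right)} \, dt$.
$\frac{2 \sqrt{3} \sqrt{\pi}}{e^{\frac{1}{12}}}$

Define $I(b) = \int_{-\infty}^{\infty} 6 e^{- 3 t^{2}} \cos{\left(b t \right)} \, dt$.

Differentiating under the integral sign,
$$I'(b) = \int_{-\infty}^{\infty} - 6 t e^{- 3 t^{2}} \sin{\left(b t \right)} \, dt.$$

Integrate $\int_{-\infty}^{\infty} t \sin(b t)\, e^{- 3 t^{2}}\, dt$ by parts with $u = \sin(b t)$ and $dv = t\, e^{- 3 t^{2}}\, dt$, giving $v = - \frac{e^{- 3 t^{2}}}{6}$. The boundary term vanishes and
$$\int_{-\infty}^{\infty} t \sin(b t)\, e^{- 3 t^{2}}\, dt = \frac{b}{6} \int_{-\infty}^{\infty} \cos(b t)\, e^{- 3 t^{2}}\, dt,$$
so $I'(b) = - \frac{b}{6}\, I(b)$.

This is a separable first-order ODE; solving with the initial condition $I(0) = \int_{-\infty}^{\infty} 6 e^{- 3 t^{2}}\,dt = 2 \sqrt{3} \sqrt{\pi}$ gives
$$I(b) = 2 \sqrt{3} \sqrt{\pi} e^{- \frac{b^{2}}{12}}.$$

Setting $b = 1$:
$$I = \frac{2 \sqrt{3} \sqrt{\pi}}{e^{\frac{1}{12}}}.$$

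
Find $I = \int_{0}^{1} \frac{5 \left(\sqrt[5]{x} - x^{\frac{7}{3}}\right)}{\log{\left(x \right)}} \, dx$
$\log{\left(\frac{59049}{9765625} \right)}$

Consider the one-parameter family: let $I(a) = \int_{0}^{1} \frac{5 \left(- x^{\frac{7}{3}} + x^{a}\right)}{\log{\left(x \right)}} \, dx$.

Since $\dfrac{\partial}{\partial a}\,x^{a} = x^{a} \ln x$, the $\ln x$ in the denominator cancels and
$$\frac{dI}{da} = \int_{0}^{1} 5 x^{a} \, dx = 5 \left[\frac{x^{a+1}}{a+1}\right]_0^1 = \frac{5}{a + 1}.$$

Integrating with respect to $a$ gives $I(a) = \log{\left(\frac{243 \left(a + 1\right)^{5}}{100000} \right)} + C$.

At $a = \frac{7}{3}$ the integrand is identically $0$, so $I(\frac{7}{3}) = 0$. The closed form gives $0$, hence $C = 0$.

Setting $a = \frac{1}{5}$:
$$I = \log{\left(\frac{59049}{9765625} \right)}.$$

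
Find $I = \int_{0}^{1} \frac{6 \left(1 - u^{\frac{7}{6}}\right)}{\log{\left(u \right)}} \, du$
$- \log{\left(\frac{4826809}{46656} \right)}$

Consider the one-parameter family: let $I(a) = \int_{0}^{1} \frac{6 \left(1 - u^{a}\right)}{\log{\left(u \right)}} \, du$.

Since $\dfrac{\partial}{\partial a}\,u^{a} = u^{a} \ln u$, the $\ln u$ in the denominator cancels and
$$\frac{dI}{da} = \int_{0}^{1} -6 u^{a} \, du = -6 \left[\frac{u^{a+1}}{a+1}\right]_0^1 = - \frac{6}{a + 1}.$$

Integrating with respect to $a$ gives $I(a) = - 6 \log{\left(a + 1 \right)} + C$.

At $a = 0$ the integrand is identically $0$, so $I(0) = 0$. The closed form gives $0$, hence $C = 0$.

Setting $a = \frac{7}{6}$:
$$I = - \log{\left(\frac{4826809}{46656} \right)}.$$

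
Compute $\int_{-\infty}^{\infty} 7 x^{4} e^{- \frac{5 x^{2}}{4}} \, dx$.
$\frac{168 \sqrt{5} \sqrt{\pi}}{125}$

Consider the simpler parametrised integral
$$J(a) = \int_{-\infty}^{\infty} 7 e^{- a x^{2}} \, dx = \frac{7 \sqrt{\pi}}{\sqrt{a}}.$$

Differentiating under the integral sign brings down a factor of $(-x^2)$:
$$\frac{dJ}{da} = \int_{-\infty}^{\infty} - 7 x^{2} e^{- a x^{2}} \, dx = - \frac{7 \sqrt{\pi}}{2 a^{\frac{3}{2}}}.$$

Repeating twice in total — each differentiation brings down another $(-x^2)$ — gives
$$\frac{d^{2}J}{da^{2}} = \int_{-\infty}^{\infty} 7 x^{4} e^{- a x^{2}} \, dx = \frac{21 \sqrt{\pi}}{4 a^{\frac{5}{2}}},$$
and the integrand here is exactly the target integrand, so $I = \frac{21 \sqrt{\pi}}{4 a^{\frac{5}{2}}}$.

Setting $a = \frac{5}{4}$:
$$I = \frac{168 \sqrt{5} \sqrt{\pi}}{125}.$$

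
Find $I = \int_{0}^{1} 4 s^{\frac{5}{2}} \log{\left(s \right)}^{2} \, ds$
$\frac{64}{343}$

Begin with the known integral
$$J(a) = \int_{0}^{1} 4 s^{a} \, ds = \frac{4}{a + 1}.$$

Differentiating under the integral sign brings down a factor of $\ln s$:
$$\frac{dJ}{da} = \int_{0}^{1} 4 s^{a} \log{\left(s \right)} \, ds = - \frac{4}{\left(a + 1\right)^{2}}.$$

Repeating twice in total — each differentiation brings down another $\ln s$ — gives
$$\frac{d^{2}J}{da^{2}} = \int_{0}^{1} 4 s^{a} \log{\left(s \right)}^{2} \, ds = \frac{8}{\left(a + 1\right)^{3}},$$
and the integrand here is exactly the target integrand, so $I = \frac{8}{\left(a + 1\right)^{3}}$.

Setting $a = \frac{5}{2}$:
$$I = \frac{64}{343}.$$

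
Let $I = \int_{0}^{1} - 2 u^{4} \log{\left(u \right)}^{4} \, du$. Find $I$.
$- \frac{48}{3125}$

Begin with the known integral
$$J(a) = \int_{0}^{1} - 2 u^{a} \, du = - \frac{2}{a + 1}.$$

Differentiating under the integral sign brings down a factor of $\ln u$:
$$\frac{dJ}{da} = \int_{0}^{1} - 2 u^{a} \log{\left(u \right)} \, du = \frac{2}{\left(a + 1\right)^{2}}.$$

Repeating $4$ times in total — each differentiation brings down another $\ln u$ — gives
$$\frac{d^{4}J}{da^{4}} = \int_{0}^{1} - 2 u^{a} \log{\left(u \right)}^{4} \, du = - \frac{48}{\left(a + 1\right)^{5}},$$
and the integrand here is exactly the target integrand, so $I = - \frac{48}{\left(a + 1\right)^{5}}$.

Setting $a = 4$:
$$I = - \frac{48}{3125}.$$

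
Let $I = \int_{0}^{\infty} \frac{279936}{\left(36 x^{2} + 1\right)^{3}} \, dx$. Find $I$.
$8748 \pi$

Begin with the known result
$$J(a) = \int_{0}^{\infty} \frac{6}{a^{2} + x^{2}} \, dx = \frac{3 \pi}{a}.$$

Differentiating under the integral sign with respect to $a$,
$$\frac{dJ}{da} = \int_{0}^{\infty} - \frac{12 a}{\left(a^{2} + x^{2}\right)^{2}} \, dx = - \frac{3 \pi}{a^{2}},$$
so $\int_{0}^{\infty} \frac{6}{\left(a^{2} + x^{2}\right)^{2}} \, dx = \frac{3 \pi}{2 a^{3}}$.

Repeating — each differentiation of $1/(x^2+a^2)^j$ produces $-2ja/(x^2+a^2)^{j+1}$ — and dividing through by $-2ja$ at each step yields, after $2$ differentiations in total,
$$\int_{0}^{\infty} \frac{6}{\left(a^{2} + x^{2}\right)^{3}} \, dx = \frac{9 \pi}{8 a^{5}}.$$

Setting $a = \frac{1}{6}$:
$$I = 8748 \pi.$$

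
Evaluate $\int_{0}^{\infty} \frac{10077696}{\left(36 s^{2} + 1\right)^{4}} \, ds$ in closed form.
$262440 \pi$

Start from the standard arctangent integral
$$J(a) = \int_{0}^{\infty} \frac{6}{a^{2} + s^{2}} \, ds = \frac{3 \pi}{a}.$$

Differentiating under the integral sign with respect to $a$,
$$\frac{dJ}{da} = \int_{0}^{\infty} - \frac{12 a}{\left(a^{2} + s^{2}\right)^{2}} \, ds = - \frac{3 \pi}{a^{2}},$$
so $\int_{0}^{\infty} \frac{6}{\left(a^{2} + s^{2}\right)^{2}} \, ds = \frac{3 \pi}{2 a^{3}}$.

Repeating — each differentiation of $1/(s^2+a^2)^j$ produces $-2ja/(s^2+a^2)^{j+1}$ — and dividing through by $-2ja$ at each step yields, after $3$ differentiations in total,
$$\int_{0}^{\infty} \frac{6}{\left(a^{2} + s^{2}\right)^{4}} \, ds = \frac{15 \pi}{16 a^{7}}.$$

Setting $a = \frac{1}{6}$:
$$I = 262440 \pi.$$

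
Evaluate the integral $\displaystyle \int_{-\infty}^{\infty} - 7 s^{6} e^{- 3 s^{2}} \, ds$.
$- \frac{35 \sqrt{3} \sqrt{\pi}}{216}$

Start from the elementary integral
$$J(a) = \int_{-\infty}^{\infty} - 7 e^{- a s^{2}} \, ds = - \frac{7 \sqrt{\pi}}{\sqrt{a}}.$$

Differentiating under the integral sign brings down a factor of $(-s^2)$:
$$\frac{dJ}{da} = \int_{-\infty}^{\infty} 7 s^{2} e^{- a s^{2}} \, ds = \frac{7 \sqrt{\pi}}{2 a^{\frac{3}{2}}}.$$

Repeating $3$ times in total — each differentiation brings down another $(-s^2)$ — gives
$$\frac{d^{3}J}{da^{3}} = \int_{-\infty}^{\infty} 7 s^{6} e^{- a s^{2}} \, ds = \frac{105 \sqrt{\pi}}{8 a^{\frac{7}{2}}},$$
and the integrand here is $(-1)^{3}$ times the target integrand, so $I = (-1)^{3}\,\frac{d^{3}J}{da^{3}} = - \frac{105 \sqrt{\pi}}{8 a^{\frac{7}{2}}}$.

Setting $a = 3$:
$$I = - \frac{35 \sqrt{3} \sqrt{\pi}}{216}.$$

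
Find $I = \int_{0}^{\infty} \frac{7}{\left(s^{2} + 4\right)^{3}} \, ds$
$\frac{21 \pi}{512}$

Begin with the known result
$$J(a) = \int_{0}^{\infty} \frac{7}{a^{2} + s^{2}} \, ds = \frac{7 \pi}{2 a}.$$

Differentiating under the integral sign with respect to $a$,
$$\frac{dJ}{da} = \int_{0}^{\infty} - \frac{14 a}{\left(a^{2} + s^{2}\right)^{2}} \, ds = - \frac{7 \pi}{2 a^{2}},$$
so $\int_{0}^{\infty} \frac{7}{\left(a^{2} + s^{2}\right)^{2}} \, ds = \frac{7 \pi}{4 a^{3}}$.

Repeating — each differentiation of $1/(s^2+a^2)^j$ produces $-2ja/(s^2+a^2)^{j+1}$ — and dividing through by $-2ja$ at each step yields, after $2$ differentiations in total,
$$\int_{0}^{\infty} \frac{7}{\left(a^{2} + s^{2}\right)^{3}} \, ds = \frac{21 \pi}{16 a^{5}}.$$

Setting $a = 2$:
$$I = \frac{21 \pi}{512}.$$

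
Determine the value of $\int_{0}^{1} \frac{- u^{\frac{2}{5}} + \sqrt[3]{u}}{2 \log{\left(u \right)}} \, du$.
$\log{\left(\frac{2 \sqrt{105}}{21} \right)}$

Replace the exponent $\frac{2}{5}$ by a parameter $a$: let $I(a) = \int_{0}^{1} \frac{\sqrt[3]{u} - u^{a}}{2 \log{\left(u \right)}} \, du$.

Since $\dfrac{\partial}{\partial a}\,u^{a} = u^{a} \ln u$, the $\ln u$ in the denominator cancels and
$$\frac{dI}{da} = \int_{0}^{1} - \frac{1}{2} u^{a} \, du = - \frac{1}{2} \left[\frac{u^{a+1}}{a+1}\right]_0^1 = - \frac{1}{2 a + 2}.$$

Integrating with respect to $a$ gives $I(a) = - \frac{\log{\left(a + 1 \right)}}{2} - \frac{\log{\left(3 \right)}}{2} + \log{\left(2 \right)} + C$.

At $a = \frac{1}{3}$ the integrand is identically $0$, so $I(\frac{1}{3}) = 0$. The closed form gives $0$, hence $C = 0$.

Setting $a = \frac{2}{5}$:
$$I = \log{\left(\frac{2 \sqrt{105}}{21} \right)}.$$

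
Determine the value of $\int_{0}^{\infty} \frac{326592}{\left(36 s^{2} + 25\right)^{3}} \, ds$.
$\frac{10206 \pi}{3125}$

Begin with the known result
$$J(a) = \int_{0}^{\infty} \frac{7}{a^{2} + s^{2}} \, ds = \frac{7 \pi}{2 a}.$$

Differentiating under the integral sign with respect to $a$,
$$\frac{dJ}{da} = \int_{0}^{\infty} - \frac{14 a}{\left(a^{2} + s^{2}\right)^{2}} \, ds = - \frac{7 \pi}{2 a^{2}},$$
so $\int_{0}^{\infty} \frac{7}{\left(a^{2} + s^{2}\right)^{2}} \, ds = \frac{7 \pi}{4 a^{3}}$.

Repeating — each differentiation of $1/(s^2+a^2)^j$ produces $-2ja/(s^2+a^2)^{j+1}$ — and dividing through by $-2ja$ at each step yields, after $2$ differentiations in total,
$$\int_{0}^{\infty} \frac{7}{\left(a^{2} + s^{2}\right)^{3}} \, ds = \frac{21 \pi}{16 a^{5}}.$$

Setting $a = \frac{5}{6}$:
$$I = \frac{10206 \pi}{3125}.$$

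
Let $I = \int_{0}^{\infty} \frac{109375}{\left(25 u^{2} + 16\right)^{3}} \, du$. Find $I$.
$\frac{65625 \pi}{16384}$

Begin with the known result
$$J(a) = \int_{0}^{\infty} \frac{7}{a^{2} + u^{2}} \, du = \frac{7 \pi}{2 a}.$$

Differentiating under the integral sign with respect to $a$,
$$\frac{dJ}{da} = \int_{0}^{\infty} - \frac{14 a}{\left(a^{2} + u^{2}\right)^{2}} \, du = - \frac{7 \pi}{2 a^{2}},$$
so $\int_{0}^{\infty} \frac{7}{\left(a^{2} + u^{2}\right)^{2}} \, du = \frac{7 \pi}{4 a^{3}}$.

Repeating — each differentiation of $1/(u^2+a^2)^j$ produces $-2ja/(u^2+a^2)^{j+1}$ — and dividing through by $-2ja$ at each step yields, after $2$ differentiations in total,
$$\int_{0}^{\infty} \frac{7}{\left(a^{2} + u^{2}\right)^{3}} \, du = \frac{21 \pi}{16 a^{5}}.$$

Setting $a = \frac{4}{5}$:
$$I = \frac{65625 \pi}{16384}.$$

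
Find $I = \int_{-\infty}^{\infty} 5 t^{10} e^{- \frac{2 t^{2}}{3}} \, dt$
$\frac{1148175 \sqrt{6} \sqrt{\pi}}{2048}$

Consider the simpler parametrised integral
$$J(a) = \int_{-\infty}^{\infty} 5 e^{- a t^{2}} \, dt = \frac{5 \sqrt{\pi}}{\sqrt{a}}.$$

Differentiating under the integral sign brings down a factor of $(-t^2)$:
$$\frac{dJ}{da} = \int_{-\infty}^{\infty} - 5 t^{2} e^{- a t^{2}} \, dt = - \frac{5 \sqrt{\pi}}{2 a^{\frac{3}{2}}}.$$

Repeating $5$ times in total — each differentiation brings down another $(-t^2)$ — gives
$$\frac{d^{5}J}{da^{5}} = \int_{-\infty}^{\infty} - 5 t^{10} e^{- a t^{2}} \, dt = - \frac{4725 \sqrt{\pi}}{32 a^{\frac{11}{2}}},$$
and the integrand here is $(-1)^{5}$ times the target integrand, so $I = (-1)^{5}\,\frac{d^{5}J}{da^{5}} = \frac{4725 \sqrt{\pi}}{32 a^{\frac{11}{2}}}$.

Setting $a = \frac{2}{3}$:
$$I = \frac{1148175 \sqrt{6} \sqrt{\pi}}{2048}.$$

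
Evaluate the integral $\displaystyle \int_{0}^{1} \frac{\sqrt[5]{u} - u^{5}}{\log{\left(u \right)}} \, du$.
$- \log{\left(5 \right)}$

Replace the exponent $5$ by a parameter $a$: let $I(a) = \int_{0}^{1} \frac{\sqrt[5]{u} - u^{a}}{\log{\left(u \right)}} \, du$.

Since $\dfrac{\partial}{\partial a}\,u^{a} = u^{a} \ln u$, the $\ln u$ in the denominator cancels and
$$\frac{dI}{da} = \int_{0}^{1} -1 u^{a} \, du = -1 \left[\frac{u^{a+1}}{a+1}\right]_0^1 = - \frac{1}{a + 1}.$$

Integrating with respect to $a$ gives $I(a) = - \log{\left(\frac{5 a}{6} + \frac{5}{6} \right)} + C$.

At $a = \frac{1}{5}$ the integrand is identically $0$, so $I(\frac{1}{5}) = 0$. The closed form gives $0$, hence $C = 0$.

Setting $a = 5$:
$$I = - \log{\left(5 \right)}.$$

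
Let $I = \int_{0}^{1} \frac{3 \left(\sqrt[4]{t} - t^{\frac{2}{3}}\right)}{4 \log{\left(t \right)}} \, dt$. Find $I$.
$- \frac{3 \log{\left(2 \right)}}{2} + \frac{3 \log{\left(3 \right)}}{4}$

Introduce a parameter $a$ in the exponent: let $I(a) = \int_{0}^{1} \frac{3 \left(\sqrt[4]{t} - t^{a}\right)}{4 \log{\left(t \right)}} \, dt$.

Since $\dfrac{\partial}{\partial a}\,t^{a} = t^{a} \ln t$, the $\ln t$ in the denominator cancels and
$$\frac{dI}{da} = \int_{0}^{1} - \frac{3}{4} t^{a} \, dt = - \frac{3}{4} \left[\frac{t^{a+1}}{a+1}\right]_0^1 = - \frac{3}{4 a + 4}.$$

Integrating with respect to $a$ gives $I(a) = - \frac{3 \log{\left(a + 1 \right)}}{4} - \frac{3 \log{\left(2 \right)}}{2} + \frac{3 \log{\left(5 \right)}}{4} + C$.

At $a = \frac{1}{4}$ the integrand is identically $0$, so $I(\frac{1}{4}) = 0$. The closed form gives $0$, hence $C = 0$.

Setting $a = \frac{2}{3}$:
$$I = - \frac{3 \log{\left(2 \right)}}{2} + \frac{3 \log{\left(3 \right)}}{4}.$$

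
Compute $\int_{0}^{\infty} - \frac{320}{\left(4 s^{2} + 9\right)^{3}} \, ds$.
$- \frac{10 \pi}{81}$

Begin with the known result
$$J(a) = \int_{0}^{\infty} - \frac{5}{a^{2} + s^{2}} \, ds = - \frac{5 \pi}{2 a}.$$

Differentiating under the integral sign with respect to $a$,
$$\frac{dJ}{da} = \int_{0}^{\infty} \frac{10 a}{\left(a^{2} + s^{2}\right)^{2}} \, ds = \frac{5 \pi}{2 a^{2}},$$
so $\int_{0}^{\infty} - \frac{5}{\left(a^{2} + s^{2}\right)^{2}} \, ds = - \frac{5 \pi}{4 a^{3}}$.

Repeating — each differentiation of $1/(s^2+a^2)^j$ produces $-2ja/(s^2+a^2)^{j+1}$ — and dividing through by $-2ja$ at each step yields, after $2$ differentiations in total,
$$\int_{0}^{\infty} - \frac{5}{\left(a^{2} + s^{2}\right)^{3}} \, ds = - \frac{15 \pi}{16 a^{5}}.$$

Setting $a = \frac{3}{2}$:
$$I = - \frac{10 \pi}{81}.$$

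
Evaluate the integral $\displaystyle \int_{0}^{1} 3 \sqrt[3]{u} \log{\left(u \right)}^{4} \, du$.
$\frac{2187}{128}$

Start from the elementary integral
$$J(a) = \int_{0}^{1} 3 u^{a} \, du = \frac{3}{a + 1}.$$

Differentiating under the integral sign brings down a factor of $\ln u$:
$$\frac{dJ}{da} = \int_{0}^{1} 3 u^{a} \log{\left(u \right)} \, du = - \frac{3}{\left(a + 1\right)^{2}}.$$

Repeating $4$ times in total — each differentiation brings down another $\ln u$ — gives
$$\frac{d^{4}J}{da^{4}} = \int_{0}^{1} 3 u^{a} \log{\left(u \right)}^{4} \, du = \frac{72}{\left(a + 1\right)^{5}},$$
and the integrand here is exactly the target integrand, so $I = \frac{72}{\left(a + 1\right)^{5}}$.

Setting $a = \frac{1}{3}$:
$$I = \frac{2187}{128}.$$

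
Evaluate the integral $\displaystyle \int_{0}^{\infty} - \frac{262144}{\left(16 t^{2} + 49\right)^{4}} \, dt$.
$- \frac{10240 \pi}{823543}$

Start from the standard arctangent integral
$$J(a) = \int_{0}^{\infty} - \frac{4}{a^{2} + t^{2}} \, dt = - \frac{2 \pi}{a}.$$

Differentiating under the integral sign with respect to $a$,
$$\frac{dJ}{da} = \int_{0}^{\infty} \frac{8 a}{\left(a^{2} + t^{2}\right)^{2}} \, dt = \frac{2 \pi}{a^{2}},$$
so $\int_{0}^{\infty} - \frac{4}{\left(a^{2} + t^{2}\right)^{2}} \, dt = - \frac{\pi}{a^{3}}$.

Repeating — each differentiation of $1/(t^2+a^2)^j$ produces $-2ja/(t^2+a^2)^{j+1}$ — and dividing through by $-2ja$ at each step yields, after $3$ differentiations in total,
$$\int_{0}^{\infty} - \frac{4}{\left(a^{2} + t^{2}\right)^{4}} \, dt = - \frac{5 \pi}{8 a^{7}}.$$

Setting $a = \frac{7}{4}$:
$$I = - \frac{10240 \pi}{823543}.$$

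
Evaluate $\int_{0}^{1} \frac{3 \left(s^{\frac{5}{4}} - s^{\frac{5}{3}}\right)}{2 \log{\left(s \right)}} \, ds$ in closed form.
$\log{\left(\frac{81 \sqrt{6}}{256} \right)}$

Consider the one-parameter family: let $I(a) = \int_{0}^{1} \frac{3 \left(- s^{\frac{5}{3}} + s^{a}\right)}{2 \log{\left(s \right)}} \, ds$.

Since $\dfrac{\partial}{\partial a}\,s^{a} = s^{a} \ln s$, the $\ln s$ in the denominator cancels and
$$\frac{dI}{da} = \int_{0}^{1} \frac{3}{2} s^{a} \, ds = \frac{3}{2} \left[\frac{s^{a+1}}{a+1}\right]_0^1 = \frac{3}{2 \left(a + 1\right)}.$$

Integrating with respect to $a$ gives $I(a) = \log{\left(\frac{3 \sqrt{6} \left(a + 1\right)^{\frac{3}{2}}}{32} \right)} + C$.

At $a = \frac{5}{3}$ the integrand is identically $0$, so $I(\frac{5}{3}) = 0$. The closed form gives $0$, hence $C = 0$.

Setting $a = \frac{5}{4}$:
$$I = \log{\left(\frac{81 \sqrt{6}}{256} \right)}.$$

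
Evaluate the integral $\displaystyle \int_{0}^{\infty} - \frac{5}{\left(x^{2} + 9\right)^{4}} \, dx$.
$- \frac{25 \pi}{69984}$

Begin with the known result
$$J(a) = \int_{0}^{\infty} - \frac{5}{a^{2} + x^{2}} \, dx = - \frac{5 \pi}{2 a}.$$

Differentiating under the integral sign with respect to $a$,
$$\frac{dJ}{da} = \int_{0}^{\infty} \frac{10 a}{\left(a^{2} + x^{2}\right)^{2}} \, dx = \frac{5 \pi}{2 a^{2}},$$
so $\int_{0}^{\infty} - \frac{5}{\left(a^{2} + x^{2}\right)^{2}} \, dx = - \frac{5 \pi}{4 a^{3}}$.

Repeating — each differentiation of $1/(x^2+a^2)^j$ produces $-2ja/(x^2+a^2)^{j+1}$ — and dividing through by $-2ja$ at each step yields, after $3$ differentiations in total,
$$\int_{0}^{\infty} - \frac{5}{\left(a^{2} + x^{2}\right)^{4}} \, dx = - \frac{25 \pi}{32 a^{7}}.$$

Setting $a = 3$:
$$I = - \frac{25 \pi}{69984}.$$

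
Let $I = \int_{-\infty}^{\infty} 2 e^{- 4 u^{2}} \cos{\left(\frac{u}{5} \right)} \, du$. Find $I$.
$\frac{\sqrt{\pi}}{e^{\frac{1}{400}}}$

Let $b$ denote the cosine frequency and define $I(b) = \int_{-\infty}^{\infty} 2 e^{- 4 u^{2}} \cos{\left(b u \right)} \, du$.

Differentiating under the integral sign,
$$I'(b) = \int_{-\infty}^{\infty} - 2 u e^{- 4 u^{2}} \sin{\left(b u \right)} \, du.$$

Integrate $\int_{-\infty}^{\infty} u \sin(b u)\, e^{- 4 u^{2}}\, du$ by parts with $w = \sin(b u)$ and $dv = u\, e^{- 4 u^{2}}\, du$, giving $v = - \frac{e^{- 4 u^{2}}}{8}$. The boundary term vanishes and
$$\int_{-\infty}^{\infty} u \sin(b u)\, e^{- 4 u^{2}}\, du = \frac{b}{8} \int_{-\infty}^{\infty} \cos(b u)\, e^{- 4 u^{2}}\, du,$$
so $I'(b) = - \frac{b}{8}\, I(b)$.

This is a separable first-order ODE; solving with the initial condition $I(0) = \int_{-\infty}^{\infty} 2 e^{- 4 u^{2}}\,du = \sqrt{\pi}$ gives
$$I(b) = \sqrt{\pi} e^{- \frac{b^{2}}{16}}.$$

Setting $b = \frac{1}{5}$:
$$I = \frac{\sqrt{\pi}}{e^{\frac{1}{400}}}.$$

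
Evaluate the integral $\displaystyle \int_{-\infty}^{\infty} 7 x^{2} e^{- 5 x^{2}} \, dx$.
$\frac{7 \sqrt{5} \sqrt{\pi}}{50}$

Begin with the known integral
$$J(a) = \int_{-\infty}^{\infty} 7 e^{- a x^{2}} \, dx = \frac{7 \sqrt{\pi}}{\sqrt{a}}.$$

Differentiating under the integral sign brings down a factor of $(-x^2)$:
$$\frac{dJ}{da} = \int_{-\infty}^{\infty} - 7 x^{2} e^{- a x^{2}} \, dx = - \frac{7 \sqrt{\pi}}{2 a^{\frac{3}{2}}}.$$

The integral on the left is $-I$, so $I = \frac{7 \sqrt{\pi}}{2 a^{\frac{3}{2}}}$.

Setting $a = 5$:
$$I = \frac{7 \sqrt{5} \sqrt{\pi}}{50}.$$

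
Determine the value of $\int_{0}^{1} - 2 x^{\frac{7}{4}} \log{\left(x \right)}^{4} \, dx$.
$- \frac{49152}{161051}$

Consider the simpler parametrised integral
$$J(a) = \int_{0}^{1} - 2 x^{a} \, dx = - \frac{2}{a + 1}.$$

Differentiating under the integral sign brings down a factor of $\ln x$:
$$\frac{dJ}{da} = \int_{0}^{1} - 2 x^{a} \log{\left(x \right)} \, dx = \frac{2}{\left(a + 1\right)^{2}}.$$

Repeating $4$ times in total — each differentiation brings down another $\ln x$ — gives
$$\frac{d^{4}J}{da^{4}} = \int_{0}^{1} - 2 x^{a} \log{\left(x \right)}^{4} \, dx = - \frac{48}{\left(a + 1\right)^{5}},$$
and the integrand here is exactly the target integrand, so $I = - \frac{48}{\left(a + 1\right)^{5}}$.

Setting $a = \frac{7}{4}$:
$$I = - \frac{49152}{161051}.$$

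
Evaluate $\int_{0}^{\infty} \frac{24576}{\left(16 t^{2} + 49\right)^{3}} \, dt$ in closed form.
$\frac{1152 \pi}{16807}$

Begin with the known result
$$J(a) = \int_{0}^{\infty} \frac{6}{a^{2} + t^{2}} \, dt = \frac{3 \pi}{a}.$$

Differentiating under the integral sign with respect to $a$,
$$\frac{dJ}{da} = \int_{0}^{\infty} - \frac{12 a}{\left(a^{2} + t^{2}\right)^{2}} \, dt = - \frac{3 \pi}{a^{2}},$$
so $\int_{0}^{\infty} \frac{6}{\left(a^{2} + t^{2}\right)^{2}} \, dt = \frac{3 \pi}{2 a^{3}}$.

Repeating — each differentiation of $1/(t^2+a^2)^j$ produces $-2ja/(t^2+a^2)^{j+1}$ — and dividing through by $-2ja$ at each step yields, after $2$ differentiations in total,
$$\int_{0}^{\infty} \frac{6}{\left(a^{2} + t^{2}\right)^{3}} \, dt = \frac{9 \pi}{8 a^{5}}.$$

Setting $a = \frac{7}{4}$:
$$I = \frac{1152 \pi}{16807}.$$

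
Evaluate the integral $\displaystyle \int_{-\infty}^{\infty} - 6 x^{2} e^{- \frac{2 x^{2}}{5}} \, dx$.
$- \frac{15 \sqrt{10} \sqrt{\pi}}{4}$

Begin with the known integral
$$J(a) = \int_{-\infty}^{\infty} - 6 e^{- a x^{2}} \, dx = - \frac{6 \sqrt{\pi}}{\sqrt{a}}.$$

Differentiating under the integral sign brings down a factor of $(-x^2)$:
$$\frac{dJ}{da} = \int_{-\infty}^{\infty} 6 x^{2} e^{- a x^{2}} \, dx = \frac{3 \sqrt{\pi}}{a^{\frac{3}{2}}}.$$

The integral on the left is $-I$, so $I = - \frac{3 \sqrt{\pi}}{a^{\frac{3}{2}}}$.

Setting $a = \frac{2}{5}$:
$$I = - \frac{15 \sqrt{10} \sqrt{\pi}}{4}.$$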